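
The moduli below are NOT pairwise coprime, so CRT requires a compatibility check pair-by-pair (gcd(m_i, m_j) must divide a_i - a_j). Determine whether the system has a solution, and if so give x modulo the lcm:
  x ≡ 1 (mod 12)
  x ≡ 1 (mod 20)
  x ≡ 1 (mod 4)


Moduli 12, 20, 4 are not pairwise coprime, so CRT works modulo lcm(m_i) when all pairwise compatibility conditions hold.
Pairwise compatibility: gcd(m_i, m_j) must divide a_i - a_j for every pair.
Merge one congruence at a time:
  Start: x ≡ 1 (mod 12).
  Combine with x ≡ 1 (mod 20): gcd(12, 20) = 4; 1 - 1 = 0, which IS divisible by 4, so compatible.
    Write x = 1 + 12·t and substitute into x ≡ 1 (mod 20): 12·t ≡ 1 − 1 = 0 (mod 20).
    Divide the congruence (and modulus) by g = 4: 3·t ≡ 0 (mod 5).
    The inverse of 3 mod 5 is 2 (since 3·2 = 6 = 1·5 + 1), so t ≡ 2·0 = 0 ≡ 0 (mod 5).
    Then x = 1 + 12·0 = 1, valid modulo lcm(12, 20) = 60: x ≡ 1 (mod 60).
  Combine with x ≡ 1 (mod 4): gcd(60, 4) = 4; 1 - 1 = 0, which IS divisible by 4, so compatible.
    Write x = 1 + 60·t and substitute into x ≡ 1 (mod 4): 60·t ≡ 1 − 1 = 0 (mod 4).
    Divide the congruence (and modulus) by g = 4: 15·t ≡ 0 (mod 1).
    Modulo 1 every t works; take t = 0.
    Then x = 1 + 60·0 = 1, valid modulo lcm(60, 4) = 60: x ≡ 1 (mod 60).
Verify: 1 mod 12 = 1, 1 mod 20 = 1, 1 mod 4 = 1.

x ≡ 1 (mod 60).


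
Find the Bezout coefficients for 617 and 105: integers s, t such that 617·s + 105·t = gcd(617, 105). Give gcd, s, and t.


Euclidean algorithm on (617, 105) — divide until remainder is 0:
  617 = 5 · 105 + 92
  105 = 1 · 92 + 13
  92 = 7 · 13 + 1
  13 = 13 · 1 + 0
gcd(617, 105) = 1.
Track Bezout coefficients alongside the remainders: start with r₀ = 617 = a·1 + b·0 (s = 1, t = 0) and r₁ = 105 = a·0 + b·1 (s = 0, t = 1); each new remainder r_{k+1} = r_{k-1} − q_k·r_k inherits s_{k+1} = s_{k-1} − q_k·s_k, t_{k+1} = t_{k-1} − q_k·t_k, so r_k = a·s_k + b·t_k at every step:
  q = 5: r = 92, s = 1 − 5·0 = 1, t = 0 − 5·1 = -5  (check: 617·1 + 105·(-5) = 92)
  q = 1: r = 13, s = 0 − 1·1 = -1, t = 1 − 1·(-5) = 6  (check: 617·(-1) + 105·6 = 13)
  q = 7: r = 1, s = 1 − 7·(-1) = 8, t = -5 − 7·6 = -47  (check: 617·8 + 105·(-47) = 1)
The row with r = 1 (the gcd) gives the Bezout coefficients s = 8, t = -47.
Result: 617 · (8) + 105 · (-47) = 1.

gcd(617, 105) = 1; s = 8, t = -47 (check: 617·8 + 105·(-47) = 1).


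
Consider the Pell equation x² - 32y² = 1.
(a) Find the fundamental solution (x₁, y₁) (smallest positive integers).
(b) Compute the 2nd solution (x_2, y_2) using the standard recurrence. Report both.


Step 1: Find the fundamental solution (x₁, y₁) of x² - 32y² = 1.
  Expand √32 as a continued fraction. a₀ = ⌊√32⌋ = 5; iterate m_{k+1} = d_k·a_k − m_k, d_{k+1} = (32 − m_{k+1}²)/d_k, a_{k+1} = ⌊(a₀ + m_{k+1})/d_{k+1}⌋ (starting m₀ = 0, d₀ = 1), with convergents p_k = a_k·p_{k-1} + p_{k-2}, q_k = a_k·q_{k-1} + q_{k-2} (p₋₁ = 1, q₋₁ = 0):
  k = 0: a₀ = 5; p₀/q₀ = 5/1; p₀² − 32·q₀² = 25 − 32 = -7.
  k = 1: m = 5, d = 7, a = ⌊(5 + 5)/7⌋ = 1; p/q = (1·5 + 1)/(1·1 + 0) = 6/1; p² − 32·q² = 36 − 32 = 4.
  k = 2: m = 2, d = 4, a = ⌊(5 + 2)/4⌋ = 1; p/q = (1·6 + 5)/(1·1 + 1) = 11/2; p² − 32·q² = 121 − 128 = -7.
  k = 3: m = 2, d = 7, a = ⌊(5 + 2)/7⌋ = 1; p/q = (1·11 + 6)/(1·2 + 1) = 17/3; p² − 32·q² = 289 − 288 = 1.
  The first convergent with p² − 32·q² = 1 gives the fundamental solution (x₁, y₁) = (17, 3).
Step 2: Apply the recurrence (x_{n+1}, y_{n+1}) = (x₁x_n + 32y₁y_n, x₁y_n + y₁x_n) repeatedly.
  From (x_1, y_1) = (17, 3): x_2 = 17·17 + 32·3·3 = 577; y_2 = 17·3 + 3·17 = 102.
Step 3: Verify x_2² - 32·y_2² = 332929 - 332928 = 1 (should be 1). ✓

(x_1, y_1) = (17, 3); (x_2, y_2) = (577, 102).


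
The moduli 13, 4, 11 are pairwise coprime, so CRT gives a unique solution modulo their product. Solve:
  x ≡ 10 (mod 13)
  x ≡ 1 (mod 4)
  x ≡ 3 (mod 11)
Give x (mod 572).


Moduli 13, 4, 11 are pairwise coprime; by CRT there is a unique solution modulo M = 13 · 4 · 11 = 572.
Solve pairwise, accumulating the modulus:
  Start with x ≡ 10 (mod 13).
  Combine with x ≡ 1 (mod 4): since gcd(13, 4) = 1, we get a unique residue mod 52.
    Write x = 10 + 13·t and substitute into x ≡ 1 (mod 4): 13·t ≡ 1 − 10 = -9 (mod 4).
    Reduce coefficients mod 4: 1·t ≡ 3 (mod 4).
    So t ≡ 3 (mod 4).
    Then x = 10 + 13·3 = 49, valid modulo lcm(13, 4) = 52: x ≡ 49 (mod 52).
  Combine with x ≡ 3 (mod 11): since gcd(52, 11) = 1, we get a unique residue mod 572.
    Write x = 49 + 52·t and substitute into x ≡ 3 (mod 11): 52·t ≡ 3 − 49 = -46 (mod 11).
    Reduce coefficients mod 11: 8·t ≡ 9 (mod 11).
    The inverse of 8 mod 11 is 7 (since 8·7 = 56 = 5·11 + 1), so t ≡ 7·9 = 63 ≡ 8 (mod 11).
    Then x = 49 + 52·8 = 465, valid modulo lcm(52, 11) = 572: x ≡ 465 (mod 572).
Verify: 465 mod 13 = 10 ✓, 465 mod 4 = 1 ✓, 465 mod 11 = 3 ✓.

x ≡ 465 (mod 572).


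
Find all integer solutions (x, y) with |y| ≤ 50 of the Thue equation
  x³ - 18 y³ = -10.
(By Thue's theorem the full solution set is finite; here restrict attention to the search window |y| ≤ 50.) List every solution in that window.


The equation is x³ - 18y³ = -10. For fixed y, x³ = 18·y³ − 10, so a solution requires the RHS to be a perfect cube.
Strategy: iterate y from -50 to 50, compute RHS = 18·y³ − 10, and check whether it is a (positive or negative) perfect cube.
Check small values of y:
  y = 0: RHS = -10 is not a perfect cube.
  y = 1: RHS = 8 = (2)³ ⇒ x = 2 works.
  y = -1: RHS = -28 is not a perfect cube.
  y = 2: RHS = 134 is not a perfect cube.
  y = -2: RHS = -154 is not a perfect cube.
  y = 3: RHS = 476 is not a perfect cube.
  y = -3: RHS = -496 is not a perfect cube.
Continuing the search up to |y| = 50 finds no further solutions beyond those listed.
Collected solutions: (2, 1).

Solutions (with |y| ≤ 50): (2, 1).


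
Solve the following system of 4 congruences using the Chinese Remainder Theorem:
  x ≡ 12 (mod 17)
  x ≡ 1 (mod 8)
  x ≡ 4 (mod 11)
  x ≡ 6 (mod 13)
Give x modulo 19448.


Product of moduli M = 17 · 8 · 11 · 13 = 19448.
Merge one congruence at a time:
  Start: x ≡ 12 (mod 17).
  Combine with x ≡ 1 (mod 8); new modulus lcm = 136.
    Write x = 12 + 17·t and substitute into x ≡ 1 (mod 8): 17·t ≡ 1 − 12 = -11 (mod 8).
    Reduce coefficients mod 8: 1·t ≡ 5 (mod 8).
    So t ≡ 5 (mod 8).
    Then x = 12 + 17·5 = 97, valid modulo lcm(17, 8) = 136: x ≡ 97 (mod 136).
  Combine with x ≡ 4 (mod 11); new modulus lcm = 1496.
    Write x = 97 + 136·t and substitute into x ≡ 4 (mod 11): 136·t ≡ 4 − 97 = -93 (mod 11).
    Reduce coefficients mod 11: 4·t ≡ 6 (mod 11).
    The inverse of 4 mod 11 is 3 (since 4·3 = 12 = 1·11 + 1), so t ≡ 3·6 = 18 ≡ 7 (mod 11).
    Then x = 97 + 136·7 = 1049, valid modulo lcm(136, 11) = 1496: x ≡ 1049 (mod 1496).
  Combine with x ≡ 6 (mod 13); new modulus lcm = 19448.
    Write x = 1049 + 1496·t and substitute into x ≡ 6 (mod 13): 1496·t ≡ 6 − 1049 = -1043 (mod 13).
    Reduce coefficients mod 13: 1·t ≡ 10 (mod 13).
    So t ≡ 10 (mod 13).
    Then x = 1049 + 1496·10 = 16009, valid modulo lcm(1496, 13) = 19448: x ≡ 16009 (mod 19448).
Verify against each original: 16009 mod 17 = 12, 16009 mod 8 = 1, 16009 mod 11 = 4, 16009 mod 13 = 6.

x ≡ 16009 (mod 19448).


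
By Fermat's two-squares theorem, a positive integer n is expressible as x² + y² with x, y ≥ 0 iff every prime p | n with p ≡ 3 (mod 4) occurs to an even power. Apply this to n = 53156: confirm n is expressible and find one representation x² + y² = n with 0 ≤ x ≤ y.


Step 1: Factor n = 53156 = 2^2 · 97 · 137.
Step 2: Check the mod-4 condition on each prime factor: 2 = 2 (special); 97 ≡ 1 (mod 4), exponent 1; 137 ≡ 1 (mod 4), exponent 1.
All primes ≡ 3 (mod 4) appear to even exponent (or don't appear), so by the two-squares theorem n IS expressible as a sum of two squares.
Step 3: Build a representation. Group n = k² · m with k = 2 and m = 97 · 137 = 13289 (a product of primes ≡ 1 (mod 4)); a representation of m scales to one of n via (k·x)² + (k·y)² = k²(x² + y²). Each prime p ≡ 1 (mod 4) is itself a sum of two squares; find a² by testing p − a² for a perfect square:
  97: 97 − 1² = 96, 97 − 2² = 93, 97 − 3² = 88, 97 − 4² = 81 = 9² ⇒ 97 = 4² + 9².
  137: 137 − 1² = 136, 137 − 2² = 133, 137 − 3² = 128, 137 − 4² = 121 = 11² ⇒ 137 = 4² + 11².
  Combine using the Brahmagupta–Fibonacci identity (a² + b²)(c² + d²) = (ac − bd)² + (ad + bc)² = (ac + bd)² + (ad − bc)²:
  97 · 137 = 13289: from (4² + 9²)(4² + 11²), take (4·4 − 9·11, 4·11 + 9·4) = (16 − 99, 44 + 36) = (-83, 80); dropping signs (only squares matter) gives (83, 80); check 83² + 80² = 6889 + 6400 = 13289 ✓.
  Scale by k = 2: (2·83, 2·80) = (166, 160).
Step 4: Order so x ≤ y and verify: 160² + 166² = 25600 + 27556 = 53156 = n. ✓

n = 53156 = 160² + 166² (one valid representation with x ≤ y).


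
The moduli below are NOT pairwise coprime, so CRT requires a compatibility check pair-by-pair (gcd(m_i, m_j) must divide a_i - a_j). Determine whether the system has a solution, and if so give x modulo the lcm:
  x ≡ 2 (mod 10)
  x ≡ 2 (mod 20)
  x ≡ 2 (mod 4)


Moduli 10, 20, 4 are not pairwise coprime, so CRT works modulo lcm(m_i) when all pairwise compatibility conditions hold.
Pairwise compatibility: gcd(m_i, m_j) must divide a_i - a_j for every pair.
Merge one congruence at a time:
  Start: x ≡ 2 (mod 10).
  Combine with x ≡ 2 (mod 20): gcd(10, 20) = 10; 2 - 2 = 0, which IS divisible by 10, so compatible.
    Write x = 2 + 10·t and substitute into x ≡ 2 (mod 20): 10·t ≡ 2 − 2 = 0 (mod 20).
    Divide the congruence (and modulus) by g = 10: 1·t ≡ 0 (mod 2).
    So t ≡ 0 (mod 2).
    Then x = 2 + 10·0 = 2, valid modulo lcm(10, 20) = 20: x ≡ 2 (mod 20).
  Combine with x ≡ 2 (mod 4): gcd(20, 4) = 4; 2 - 2 = 0, which IS divisible by 4, so compatible.
    Write x = 2 + 20·t and substitute into x ≡ 2 (mod 4): 20·t ≡ 2 − 2 = 0 (mod 4).
    Divide the congruence (and modulus) by g = 4: 5·t ≡ 0 (mod 1).
    Modulo 1 every t works; take t = 0.
    Then x = 2 + 20·0 = 2, valid modulo lcm(20, 4) = 20: x ≡ 2 (mod 20).
Verify: 2 mod 10 = 2, 2 mod 20 = 2, 2 mod 4 = 2.

x ≡ 2 (mod 20).


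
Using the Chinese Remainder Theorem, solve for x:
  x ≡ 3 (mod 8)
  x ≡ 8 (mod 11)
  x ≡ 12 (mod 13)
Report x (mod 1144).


Moduli 8, 11, 13 are pairwise coprime; by CRT there is a unique solution modulo M = 8 · 11 · 13 = 1144.
Solve pairwise, accumulating the modulus:
  Start with x ≡ 3 (mod 8).
  Combine with x ≡ 8 (mod 11): since gcd(8, 11) = 1, we get a unique residue mod 88.
    Write x = 3 + 8·t and substitute into x ≡ 8 (mod 11): 8·t ≡ 8 − 3 = 5 (mod 11).
    The inverse of 8 mod 11 is 7 (since 8·7 = 56 = 5·11 + 1), so t ≡ 7·5 = 35 ≡ 2 (mod 11).
    Then x = 3 + 8·2 = 19, valid modulo lcm(8, 11) = 88: x ≡ 19 (mod 88).
  Combine with x ≡ 12 (mod 13): since gcd(88, 13) = 1, we get a unique residue mod 1144.
    Write x = 19 + 88·t and substitute into x ≡ 12 (mod 13): 88·t ≡ 12 − 19 = -7 (mod 13).
    Reduce coefficients mod 13: 10·t ≡ 6 (mod 13).
    The inverse of 10 mod 13 is 4 (since 10·4 = 40 = 3·13 + 1), so t ≡ 4·6 = 24 ≡ 11 (mod 13).
    Then x = 19 + 88·11 = 987, valid modulo lcm(88, 13) = 1144: x ≡ 987 (mod 1144).
Verify: 987 mod 8 = 3 ✓, 987 mod 11 = 8 ✓, 987 mod 13 = 12 ✓.

x ≡ 987 (mod 1144).


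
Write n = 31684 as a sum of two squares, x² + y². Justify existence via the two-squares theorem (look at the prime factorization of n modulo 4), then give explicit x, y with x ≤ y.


Step 1: Factor n = 31684 = 2^2 · 89^2.
Step 2: Check the mod-4 condition on each prime factor: 2 = 2 (special); 89 ≡ 1 (mod 4), exponent 2.
All primes ≡ 3 (mod 4) appear to even exponent (or don't appear), so by the two-squares theorem n IS expressible as a sum of two squares.
Step 3: Build a representation. Group n = k² · m with k = 2 and m = 89 · 89 = 7921 (a product of primes ≡ 1 (mod 4)); a representation of m scales to one of n via (k·x)² + (k·y)² = k²(x² + y²). Each prime p ≡ 1 (mod 4) is itself a sum of two squares; find a² by testing p − a² for a perfect square:
  89: 89 − 1² = 88, 89 − 2² = 85, 89 − 3² = 80, 89 − 4² = 73, 89 − 5² = 64 = 8² ⇒ 89 = 5² + 8².
  Combine using the Brahmagupta–Fibonacci identity (a² + b²)(c² + d²) = (ac − bd)² + (ad + bc)² = (ac + bd)² + (ad − bc)²:
  89 · 89 = 7921: from (5² + 8²)(5² + 8²), take (5·5 − 8·8, 5·8 + 8·5) = (25 − 64, 40 + 40) = (-39, 80); dropping signs (only squares matter) gives (39, 80); check 39² + 80² = 1521 + 6400 = 7921 ✓.
  Scale by k = 2: (2·39, 2·80) = (78, 160).
Step 4: Order so x ≤ y and verify: 78² + 160² = 6084 + 25600 = 31684 = n. ✓

n = 31684 = 78² + 160² (one valid representation with x ≤ y).


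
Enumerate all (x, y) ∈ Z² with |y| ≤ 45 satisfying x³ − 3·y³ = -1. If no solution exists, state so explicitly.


The equation is x³ - 3y³ = -1. For fixed y, x³ = 3·y³ − 1, so a solution requires the RHS to be a perfect cube.
Strategy: iterate y from -45 to 45, compute RHS = 3·y³ − 1, and check whether it is a (positive or negative) perfect cube.
Check small values of y:
  y = 0: RHS = -1 = (-1)³ ⇒ x = -1 works.
  y = 1: RHS = 2 is not a perfect cube.
  y = -1: RHS = -4 is not a perfect cube.
  y = 2: RHS = 23 is not a perfect cube.
  y = -2: RHS = -25 is not a perfect cube.
  y = 3: RHS = 80 is not a perfect cube.
  y = -3: RHS = -82 is not a perfect cube.
Continuing the search up to |y| = 45 finds no further solutions beyond those listed.
Collected solutions: (-1, 0).

Solutions (with |y| ≤ 45): (-1, 0).


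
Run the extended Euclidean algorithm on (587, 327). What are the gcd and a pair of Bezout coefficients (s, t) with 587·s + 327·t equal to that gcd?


Euclidean algorithm on (587, 327) — divide until remainder is 0:
  587 = 1 · 327 + 260
  327 = 1 · 260 + 67
  260 = 3 · 67 + 59
  67 = 1 · 59 + 8
  59 = 7 · 8 + 3
  8 = 2 · 3 + 2
  3 = 1 · 2 + 1
  2 = 2 · 1 + 0
gcd(587, 327) = 1.
Track Bezout coefficients alongside the remainders: start with r₀ = 587 = a·1 + b·0 (s = 1, t = 0) and r₁ = 327 = a·0 + b·1 (s = 0, t = 1); each new remainder r_{k+1} = r_{k-1} − q_k·r_k inherits s_{k+1} = s_{k-1} − q_k·s_k, t_{k+1} = t_{k-1} − q_k·t_k, so r_k = a·s_k + b·t_k at every step:
  q = 1: r = 260, s = 1 − 1·0 = 1, t = 0 − 1·1 = -1  (check: 587·1 + 327·(-1) = 260)
  q = 1: r = 67, s = 0 − 1·1 = -1, t = 1 − 1·(-1) = 2  (check: 587·(-1) + 327·2 = 67)
  q = 3: r = 59, s = 1 − 3·(-1) = 4, t = -1 − 3·2 = -7  (check: 587·4 + 327·(-7) = 59)
  q = 1: r = 8, s = -1 − 1·4 = -5, t = 2 − 1·(-7) = 9  (check: 587·(-5) + 327·9 = 8)
  q = 7: r = 3, s = 4 − 7·(-5) = 39, t = -7 − 7·9 = -70  (check: 587·39 + 327·(-70) = 3)
  q = 2: r = 2, s = -5 − 2·39 = -83, t = 9 − 2·(-70) = 149  (check: 587·(-83) + 327·149 = 2)
  q = 1: r = 1, s = 39 − 1·(-83) = 122, t = -70 − 1·149 = -219  (check: 587·122 + 327·(-219) = 1)
The row with r = 1 (the gcd) gives the Bezout coefficients s = 122, t = -219.
Result: 587 · (122) + 327 · (-219) = 1.

gcd(587, 327) = 1; s = 122, t = -219 (check: 587·122 + 327·(-219) = 1).


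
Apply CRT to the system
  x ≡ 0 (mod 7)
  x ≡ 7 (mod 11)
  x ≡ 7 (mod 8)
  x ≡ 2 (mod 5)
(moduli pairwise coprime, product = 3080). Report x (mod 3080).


Product of moduli M = 7 · 11 · 8 · 5 = 3080.
Merge one congruence at a time:
  Start: x ≡ 0 (mod 7).
  Combine with x ≡ 7 (mod 11); new modulus lcm = 77.
    Write x = 0 + 7·t and substitute into x ≡ 7 (mod 11): 7·t ≡ 7 − 0 = 7 (mod 11).
    The inverse of 7 mod 11 is 8 (since 7·8 = 56 = 5·11 + 1), so t ≡ 8·7 = 56 ≡ 1 (mod 11).
    Then x = 0 + 7·1 = 7, valid modulo lcm(7, 11) = 77: x ≡ 7 (mod 77).
  Combine with x ≡ 7 (mod 8); new modulus lcm = 616.
    Write x = 7 + 77·t and substitute into x ≡ 7 (mod 8): 77·t ≡ 7 − 7 = 0 (mod 8).
    Reduce coefficients mod 8: 5·t ≡ 0 (mod 8).
    The inverse of 5 mod 8 is 5 (since 5·5 = 25 = 3·8 + 1), so t ≡ 5·0 = 0 ≡ 0 (mod 8).
    Then x = 7 + 77·0 = 7, valid modulo lcm(77, 8) = 616: x ≡ 7 (mod 616).
  Combine with x ≡ 2 (mod 5); new modulus lcm = 3080.
    Write x = 7 + 616·t and substitute into x ≡ 2 (mod 5): 616·t ≡ 2 − 7 = -5 (mod 5).
    Reduce coefficients mod 5: 1·t ≡ 0 (mod 5).
    So t ≡ 0 (mod 5).
    Then x = 7 + 616·0 = 7, valid modulo lcm(616, 5) = 3080: x ≡ 7 (mod 3080).
Verify against each original: 7 mod 7 = 0, 7 mod 11 = 7, 7 mod 8 = 7, 7 mod 5 = 2.

x ≡ 7 (mod 3080).


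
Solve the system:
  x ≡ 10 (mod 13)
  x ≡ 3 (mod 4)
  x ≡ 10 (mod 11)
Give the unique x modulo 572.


Moduli 13, 4, 11 are pairwise coprime; by CRT there is a unique solution modulo M = 13 · 4 · 11 = 572.
Solve pairwise, accumulating the modulus:
  Start with x ≡ 10 (mod 13).
  Combine with x ≡ 3 (mod 4): since gcd(13, 4) = 1, we get a unique residue mod 52.
    Write x = 10 + 13·t and substitute into x ≡ 3 (mod 4): 13·t ≡ 3 − 10 = -7 (mod 4).
    Reduce coefficients mod 4: 1·t ≡ 1 (mod 4).
    So t ≡ 1 (mod 4).
    Then x = 10 + 13·1 = 23, valid modulo lcm(13, 4) = 52: x ≡ 23 (mod 52).
  Combine with x ≡ 10 (mod 11): since gcd(52, 11) = 1, we get a unique residue mod 572.
    Write x = 23 + 52·t and substitute into x ≡ 10 (mod 11): 52·t ≡ 10 − 23 = -13 (mod 11).
    Reduce coefficients mod 11: 8·t ≡ 9 (mod 11).
    The inverse of 8 mod 11 is 7 (since 8·7 = 56 = 5·11 + 1), so t ≡ 7·9 = 63 ≡ 8 (mod 11).
    Then x = 23 + 52·8 = 439, valid modulo lcm(52, 11) = 572: x ≡ 439 (mod 572).
Verify: 439 mod 13 = 10 ✓, 439 mod 4 = 3 ✓, 439 mod 11 = 10 ✓.

x ≡ 439 (mod 572).


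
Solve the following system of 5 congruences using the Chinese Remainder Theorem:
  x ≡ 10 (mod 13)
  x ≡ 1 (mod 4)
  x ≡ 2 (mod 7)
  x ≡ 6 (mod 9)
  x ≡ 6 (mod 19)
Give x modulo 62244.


Product of moduli M = 13 · 4 · 7 · 9 · 19 = 62244.
Merge one congruence at a time:
  Start: x ≡ 10 (mod 13).
  Combine with x ≡ 1 (mod 4); new modulus lcm = 52.
    Write x = 10 + 13·t and substitute into x ≡ 1 (mod 4): 13·t ≡ 1 − 10 = -9 (mod 4).
    Reduce coefficients mod 4: 1·t ≡ 3 (mod 4).
    So t ≡ 3 (mod 4).
    Then x = 10 + 13·3 = 49, valid modulo lcm(13, 4) = 52: x ≡ 49 (mod 52).
  Combine with x ≡ 2 (mod 7); new modulus lcm = 364.
    Write x = 49 + 52·t and substitute into x ≡ 2 (mod 7): 52·t ≡ 2 − 49 = -47 (mod 7).
    Reduce coefficients mod 7: 3·t ≡ 2 (mod 7).
    The inverse of 3 mod 7 is 5 (since 3·5 = 15 = 2·7 + 1), so t ≡ 5·2 = 10 ≡ 3 (mod 7).
    Then x = 49 + 52·3 = 205, valid modulo lcm(52, 7) = 364: x ≡ 205 (mod 364).
  Combine with x ≡ 6 (mod 9); new modulus lcm = 3276.
    Write x = 205 + 364·t and substitute into x ≡ 6 (mod 9): 364·t ≡ 6 − 205 = -199 (mod 9).
    Reduce coefficients mod 9: 4·t ≡ 8 (mod 9).
    The inverse of 4 mod 9 is 7 (since 4·7 = 28 = 3·9 + 1), so t ≡ 7·8 = 56 ≡ 2 (mod 9).
    Then x = 205 + 364·2 = 933, valid modulo lcm(364, 9) = 3276: x ≡ 933 (mod 3276).
  Combine with x ≡ 6 (mod 19); new modulus lcm = 62244.
    Write x = 933 + 3276·t and substitute into x ≡ 6 (mod 19): 3276·t ≡ 6 − 933 = -927 (mod 19).
    Reduce coefficients mod 19: 8·t ≡ 4 (mod 19).
    The inverse of 8 mod 19 is 12 (since 8·12 = 96 = 5·19 + 1), so t ≡ 12·4 = 48 ≡ 10 (mod 19).
    Then x = 933 + 3276·10 = 33693, valid modulo lcm(3276, 19) = 62244: x ≡ 33693 (mod 62244).
Verify against each original: 33693 mod 13 = 10, 33693 mod 4 = 1, 33693 mod 7 = 2, 33693 mod 9 = 6, 33693 mod 19 = 6.

x ≡ 33693 (mod 62244).


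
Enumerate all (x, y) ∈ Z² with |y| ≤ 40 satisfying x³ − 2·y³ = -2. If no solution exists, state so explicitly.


The equation is x³ - 2y³ = -2. For fixed y, x³ = 2·y³ − 2, so a solution requires the RHS to be a perfect cube.
Strategy: iterate y from -40 to 40, compute RHS = 2·y³ − 2, and check whether it is a (positive or negative) perfect cube.
Check small values of y:
  y = 0: RHS = -2 is not a perfect cube.
  y = 1: RHS = 0 = (0)³ ⇒ x = 0 works.
  y = -1: RHS = -4 is not a perfect cube.
  y = 2: RHS = 14 is not a perfect cube.
  y = -2: RHS = -18 is not a perfect cube.
  y = 3: RHS = 52 is not a perfect cube.
  y = -3: RHS = -56 is not a perfect cube.
Continuing the search up to |y| = 40 finds no further solutions beyond those listed.
Collected solutions: (0, 1).

Solutions (with |y| ≤ 40): (0, 1).


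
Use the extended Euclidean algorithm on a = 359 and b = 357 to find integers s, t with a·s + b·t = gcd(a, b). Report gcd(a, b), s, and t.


Euclidean algorithm on (359, 357) — divide until remainder is 0:
  359 = 1 · 357 + 2
  357 = 178 · 2 + 1
  2 = 2 · 1 + 0
gcd(359, 357) = 1.
Track Bezout coefficients alongside the remainders: start with r₀ = 359 = a·1 + b·0 (s = 1, t = 0) and r₁ = 357 = a·0 + b·1 (s = 0, t = 1); each new remainder r_{k+1} = r_{k-1} − q_k·r_k inherits s_{k+1} = s_{k-1} − q_k·s_k, t_{k+1} = t_{k-1} − q_k·t_k, so r_k = a·s_k + b·t_k at every step:
  q = 1: r = 2, s = 1 − 1·0 = 1, t = 0 − 1·1 = -1  (check: 359·1 + 357·(-1) = 2)
  q = 178: r = 1, s = 0 − 178·1 = -178, t = 1 − 178·(-1) = 179  (check: 359·(-178) + 357·179 = 1)
The row with r = 1 (the gcd) gives the Bezout coefficients s = -178, t = 179.
Result: 359 · (-178) + 357 · (179) = 1.

gcd(359, 357) = 1; s = -178, t = 179 (check: 359·(-178) + 357·179 = 1).


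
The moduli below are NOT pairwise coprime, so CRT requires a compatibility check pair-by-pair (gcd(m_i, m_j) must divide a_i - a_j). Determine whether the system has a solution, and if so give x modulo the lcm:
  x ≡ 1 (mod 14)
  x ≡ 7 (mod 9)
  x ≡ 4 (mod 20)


Moduli 14, 9, 20 are not pairwise coprime, so CRT works modulo lcm(m_i) when all pairwise compatibility conditions hold.
Pairwise compatibility: gcd(m_i, m_j) must divide a_i - a_j for every pair.
Merge one congruence at a time:
  Start: x ≡ 1 (mod 14).
  Combine with x ≡ 7 (mod 9): gcd(14, 9) = 1; 7 - 1 = 6, which IS divisible by 1, so compatible.
    Write x = 1 + 14·t and substitute into x ≡ 7 (mod 9): 14·t ≡ 7 − 1 = 6 (mod 9).
    Reduce coefficients mod 9: 5·t ≡ 6 (mod 9).
    The inverse of 5 mod 9 is 2 (since 5·2 = 10 = 1·9 + 1), so t ≡ 2·6 = 12 ≡ 3 (mod 9).
    Then x = 1 + 14·3 = 43, valid modulo lcm(14, 9) = 126: x ≡ 43 (mod 126).
  Combine with x ≡ 4 (mod 20): gcd(126, 20) = 2, and 4 - 43 = -39 is NOT divisible by 2.
    ⇒ system is inconsistent (no integer solution).

No solution (the system is inconsistent).


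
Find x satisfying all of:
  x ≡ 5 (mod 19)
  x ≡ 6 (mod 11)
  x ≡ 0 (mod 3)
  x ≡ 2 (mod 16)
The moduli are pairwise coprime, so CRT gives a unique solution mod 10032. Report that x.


Product of moduli M = 19 · 11 · 3 · 16 = 10032.
Merge one congruence at a time:
  Start: x ≡ 5 (mod 19).
  Combine with x ≡ 6 (mod 11); new modulus lcm = 209.
    Write x = 5 + 19·t and substitute into x ≡ 6 (mod 11): 19·t ≡ 6 − 5 = 1 (mod 11).
    Reduce coefficients mod 11: 8·t ≡ 1 (mod 11).
    The inverse of 8 mod 11 is 7 (since 8·7 = 56 = 5·11 + 1), so t ≡ 7·1 = 7 ≡ 7 (mod 11).
    Then x = 5 + 19·7 = 138, valid modulo lcm(19, 11) = 209: x ≡ 138 (mod 209).
  Combine with x ≡ 0 (mod 3); new modulus lcm = 627.
    Write x = 138 + 209·t and substitute into x ≡ 0 (mod 3): 209·t ≡ 0 − 138 = -138 (mod 3).
    Reduce coefficients mod 3: 2·t ≡ 0 (mod 3).
    The inverse of 2 mod 3 is 2 (since 2·2 = 4 = 1·3 + 1), so t ≡ 2·0 = 0 ≡ 0 (mod 3).
    Then x = 138 + 209·0 = 138, valid modulo lcm(209, 3) = 627: x ≡ 138 (mod 627).
  Combine with x ≡ 2 (mod 16); new modulus lcm = 10032.
    Write x = 138 + 627·t and substitute into x ≡ 2 (mod 16): 627·t ≡ 2 − 138 = -136 (mod 16).
    Reduce coefficients mod 16: 3·t ≡ 8 (mod 16).
    The inverse of 3 mod 16 is 11 (since 3·11 = 33 = 2·16 + 1), so t ≡ 11·8 = 88 ≡ 8 (mod 16).
    Then x = 138 + 627·8 = 5154, valid modulo lcm(627, 16) = 10032: x ≡ 5154 (mod 10032).
Verify against each original: 5154 mod 19 = 5, 5154 mod 11 = 6, 5154 mod 3 = 0, 5154 mod 16 = 2.

x ≡ 5154 (mod 10032).


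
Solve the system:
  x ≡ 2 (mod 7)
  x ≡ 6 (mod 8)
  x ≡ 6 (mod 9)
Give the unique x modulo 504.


Moduli 7, 8, 9 are pairwise coprime; by CRT there is a unique solution modulo M = 7 · 8 · 9 = 504.
Solve pairwise, accumulating the modulus:
  Start with x ≡ 2 (mod 7).
  Combine with x ≡ 6 (mod 8): since gcd(7, 8) = 1, we get a unique residue mod 56.
    Write x = 2 + 7·t and substitute into x ≡ 6 (mod 8): 7·t ≡ 6 − 2 = 4 (mod 8).
    The inverse of 7 mod 8 is 7 (since 7·7 = 49 = 6·8 + 1), so t ≡ 7·4 = 28 ≡ 4 (mod 8).
    Then x = 2 + 7·4 = 30, valid modulo lcm(7, 8) = 56: x ≡ 30 (mod 56).
  Combine with x ≡ 6 (mod 9): since gcd(56, 9) = 1, we get a unique residue mod 504.
    Write x = 30 + 56·t and substitute into x ≡ 6 (mod 9): 56·t ≡ 6 − 30 = -24 (mod 9).
    Reduce coefficients mod 9: 2·t ≡ 3 (mod 9).
    The inverse of 2 mod 9 is 5 (since 2·5 = 10 = 1·9 + 1), so t ≡ 5·3 = 15 ≡ 6 (mod 9).
    Then x = 30 + 56·6 = 366, valid modulo lcm(56, 9) = 504: x ≡ 366 (mod 504).
Verify: 366 mod 7 = 2 ✓, 366 mod 8 = 6 ✓, 366 mod 9 = 6 ✓.

x ≡ 366 (mod 504).


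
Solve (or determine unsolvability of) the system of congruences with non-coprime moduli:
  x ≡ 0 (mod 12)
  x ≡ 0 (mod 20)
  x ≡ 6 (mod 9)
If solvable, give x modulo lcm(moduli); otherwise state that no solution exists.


Moduli 12, 20, 9 are not pairwise coprime, so CRT works modulo lcm(m_i) when all pairwise compatibility conditions hold.
Pairwise compatibility: gcd(m_i, m_j) must divide a_i - a_j for every pair.
Merge one congruence at a time:
  Start: x ≡ 0 (mod 12).
  Combine with x ≡ 0 (mod 20): gcd(12, 20) = 4; 0 - 0 = 0, which IS divisible by 4, so compatible.
    Write x = 0 + 12·t and substitute into x ≡ 0 (mod 20): 12·t ≡ 0 − 0 = 0 (mod 20).
    Divide the congruence (and modulus) by g = 4: 3·t ≡ 0 (mod 5).
    The inverse of 3 mod 5 is 2 (since 3·2 = 6 = 1·5 + 1), so t ≡ 2·0 = 0 ≡ 0 (mod 5).
    Then x = 0 + 12·0 = 0, valid modulo lcm(12, 20) = 60: x ≡ 0 (mod 60).
  Combine with x ≡ 6 (mod 9): gcd(60, 9) = 3; 6 - 0 = 6, which IS divisible by 3, so compatible.
    Write x = 0 + 60·t and substitute into x ≡ 6 (mod 9): 60·t ≡ 6 − 0 = 6 (mod 9).
    Divide the congruence (and modulus) by g = 3: 20·t ≡ 2 (mod 3).
    Reduce coefficients mod 3: 2·t ≡ 2 (mod 3).
    The inverse of 2 mod 3 is 2 (since 2·2 = 4 = 1·3 + 1), so t ≡ 2·2 = 4 ≡ 1 (mod 3).
    Then x = 0 + 60·1 = 60, valid modulo lcm(60, 9) = 180: x ≡ 60 (mod 180).
Verify: 60 mod 12 = 0, 60 mod 20 = 0, 60 mod 9 = 6.

x ≡ 60 (mod 180).


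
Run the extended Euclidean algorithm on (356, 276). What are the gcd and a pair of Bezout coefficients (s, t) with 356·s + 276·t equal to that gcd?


Euclidean algorithm on (356, 276) — divide until remainder is 0:
  356 = 1 · 276 + 80
  276 = 3 · 80 + 36
  80 = 2 · 36 + 8
  36 = 4 · 8 + 4
  8 = 2 · 4 + 0
gcd(356, 276) = 4.
Track Bezout coefficients alongside the remainders: start with r₀ = 356 = a·1 + b·0 (s = 1, t = 0) and r₁ = 276 = a·0 + b·1 (s = 0, t = 1); each new remainder r_{k+1} = r_{k-1} − q_k·r_k inherits s_{k+1} = s_{k-1} − q_k·s_k, t_{k+1} = t_{k-1} − q_k·t_k, so r_k = a·s_k + b·t_k at every step:
  q = 1: r = 80, s = 1 − 1·0 = 1, t = 0 − 1·1 = -1  (check: 356·1 + 276·(-1) = 80)
  q = 3: r = 36, s = 0 − 3·1 = -3, t = 1 − 3·(-1) = 4  (check: 356·(-3) + 276·4 = 36)
  q = 2: r = 8, s = 1 − 2·(-3) = 7, t = -1 − 2·4 = -9  (check: 356·7 + 276·(-9) = 8)
  q = 4: r = 4, s = -3 − 4·7 = -31, t = 4 − 4·(-9) = 40  (check: 356·(-31) + 276·40 = 4)
The row with r = 4 (the gcd) gives the Bezout coefficients s = -31, t = 40.
Result: 356 · (-31) + 276 · (40) = 4.

gcd(356, 276) = 4; s = -31, t = 40 (check: 356·(-31) + 276·40 = 4).


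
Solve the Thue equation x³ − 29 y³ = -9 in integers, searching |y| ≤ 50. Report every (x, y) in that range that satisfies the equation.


The equation is x³ - 29y³ = -9. For fixed y, x³ = 29·y³ − 9, so a solution requires the RHS to be a perfect cube.
Strategy: iterate y from -50 to 50, compute RHS = 29·y³ − 9, and check whether it is a (positive or negative) perfect cube.
Check small values of y:
  y = 0: RHS = -9 is not a perfect cube.
  y = 1: RHS = 20 is not a perfect cube.
  y = -1: RHS = -38 is not a perfect cube.
  y = 2: RHS = 223 is not a perfect cube.
  y = -2: RHS = -241 is not a perfect cube.
  y = 3: RHS = 774 is not a perfect cube.
  y = -3: RHS = -792 is not a perfect cube.
Continuing the search up to |y| = 50 finds no solutions either.
No (x, y) in the scanned range satisfies the equation.

No integer solutions with |y| ≤ 50.


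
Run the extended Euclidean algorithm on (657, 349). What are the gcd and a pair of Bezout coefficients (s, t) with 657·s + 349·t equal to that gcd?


Euclidean algorithm on (657, 349) — divide until remainder is 0:
  657 = 1 · 349 + 308
  349 = 1 · 308 + 41
  308 = 7 · 41 + 21
  41 = 1 · 21 + 20
  21 = 1 · 20 + 1
  20 = 20 · 1 + 0
gcd(657, 349) = 1.
Track Bezout coefficients alongside the remainders: start with r₀ = 657 = a·1 + b·0 (s = 1, t = 0) and r₁ = 349 = a·0 + b·1 (s = 0, t = 1); each new remainder r_{k+1} = r_{k-1} − q_k·r_k inherits s_{k+1} = s_{k-1} − q_k·s_k, t_{k+1} = t_{k-1} − q_k·t_k, so r_k = a·s_k + b·t_k at every step:
  q = 1: r = 308, s = 1 − 1·0 = 1, t = 0 − 1·1 = -1  (check: 657·1 + 349·(-1) = 308)
  q = 1: r = 41, s = 0 − 1·1 = -1, t = 1 − 1·(-1) = 2  (check: 657·(-1) + 349·2 = 41)
  q = 7: r = 21, s = 1 − 7·(-1) = 8, t = -1 − 7·2 = -15  (check: 657·8 + 349·(-15) = 21)
  q = 1: r = 20, s = -1 − 1·8 = -9, t = 2 − 1·(-15) = 17  (check: 657·(-9) + 349·17 = 20)
  q = 1: r = 1, s = 8 − 1·(-9) = 17, t = -15 − 1·17 = -32  (check: 657·17 + 349·(-32) = 1)
The row with r = 1 (the gcd) gives the Bezout coefficients s = 17, t = -32.
Result: 657 · (17) + 349 · (-32) = 1.

gcd(657, 349) = 1; s = 17, t = -32 (check: 657·17 + 349·(-32) = 1).


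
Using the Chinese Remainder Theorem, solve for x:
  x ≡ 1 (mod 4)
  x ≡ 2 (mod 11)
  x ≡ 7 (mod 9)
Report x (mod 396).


Moduli 4, 11, 9 are pairwise coprime; by CRT there is a unique solution modulo M = 4 · 11 · 9 = 396.
Solve pairwise, accumulating the modulus:
  Start with x ≡ 1 (mod 4).
  Combine with x ≡ 2 (mod 11): since gcd(4, 11) = 1, we get a unique residue mod 44.
    Write x = 1 + 4·t and substitute into x ≡ 2 (mod 11): 4·t ≡ 2 − 1 = 1 (mod 11).
    The inverse of 4 mod 11 is 3 (since 4·3 = 12 = 1·11 + 1), so t ≡ 3·1 = 3 ≡ 3 (mod 11).
    Then x = 1 + 4·3 = 13, valid modulo lcm(4, 11) = 44: x ≡ 13 (mod 44).
  Combine with x ≡ 7 (mod 9): since gcd(44, 9) = 1, we get a unique residue mod 396.
    Write x = 13 + 44·t and substitute into x ≡ 7 (mod 9): 44·t ≡ 7 − 13 = -6 (mod 9).
    Reduce coefficients mod 9: 8·t ≡ 3 (mod 9).
    The inverse of 8 mod 9 is 8 (since 8·8 = 64 = 7·9 + 1), so t ≡ 8·3 = 24 ≡ 6 (mod 9).
    Then x = 13 + 44·6 = 277, valid modulo lcm(44, 9) = 396: x ≡ 277 (mod 396).
Verify: 277 mod 4 = 1 ✓, 277 mod 11 = 2 ✓, 277 mod 9 = 7 ✓.

x ≡ 277 (mod 396).


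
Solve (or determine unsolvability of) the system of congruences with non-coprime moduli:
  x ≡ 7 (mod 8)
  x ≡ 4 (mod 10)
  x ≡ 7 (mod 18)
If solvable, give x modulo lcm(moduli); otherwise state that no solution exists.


Moduli 8, 10, 18 are not pairwise coprime, so CRT works modulo lcm(m_i) when all pairwise compatibility conditions hold.
Pairwise compatibility: gcd(m_i, m_j) must divide a_i - a_j for every pair.
Merge one congruence at a time:
  Start: x ≡ 7 (mod 8).
  Combine with x ≡ 4 (mod 10): gcd(8, 10) = 2, and 4 - 7 = -3 is NOT divisible by 2.
    ⇒ system is inconsistent (no integer solution).

No solution (the system is inconsistent).


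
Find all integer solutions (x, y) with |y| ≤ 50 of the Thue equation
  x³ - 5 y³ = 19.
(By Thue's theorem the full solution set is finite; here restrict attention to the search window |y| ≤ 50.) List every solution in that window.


The equation is x³ - 5y³ = 19. For fixed y, x³ = 5·y³ + 19, so a solution requires the RHS to be a perfect cube.
Strategy: iterate y from -50 to 50, compute RHS = 5·y³ + 19, and check whether it is a (positive or negative) perfect cube.
Check small values of y:
  y = 0: RHS = 19 is not a perfect cube.
  y = 1: RHS = 24 is not a perfect cube.
  y = -1: RHS = 14 is not a perfect cube.
  y = 2: RHS = 59 is not a perfect cube.
  y = -2: RHS = -21 is not a perfect cube.
  y = 3: RHS = 154 is not a perfect cube.
  y = -3: RHS = -116 is not a perfect cube.
Continuing the search up to |y| = 50 finds no solutions either.
No (x, y) in the scanned range satisfies the equation.

No integer solutions with |y| ≤ 50.


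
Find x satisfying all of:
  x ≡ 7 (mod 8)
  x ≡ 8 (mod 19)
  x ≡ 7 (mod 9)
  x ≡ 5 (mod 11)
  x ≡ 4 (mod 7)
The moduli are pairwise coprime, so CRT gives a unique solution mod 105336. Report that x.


Product of moduli M = 8 · 19 · 9 · 11 · 7 = 105336.
Merge one congruence at a time:
  Start: x ≡ 7 (mod 8).
  Combine with x ≡ 8 (mod 19); new modulus lcm = 152.
    Write x = 7 + 8·t and substitute into x ≡ 8 (mod 19): 8·t ≡ 8 − 7 = 1 (mod 19).
    The inverse of 8 mod 19 is 12 (since 8·12 = 96 = 5·19 + 1), so t ≡ 12·1 = 12 ≡ 12 (mod 19).
    Then x = 7 + 8·12 = 103, valid modulo lcm(8, 19) = 152: x ≡ 103 (mod 152).
  Combine with x ≡ 7 (mod 9); new modulus lcm = 1368.
    Write x = 103 + 152·t and substitute into x ≡ 7 (mod 9): 152·t ≡ 7 − 103 = -96 (mod 9).
    Reduce coefficients mod 9: 8·t ≡ 3 (mod 9).
    The inverse of 8 mod 9 is 8 (since 8·8 = 64 = 7·9 + 1), so t ≡ 8·3 = 24 ≡ 6 (mod 9).
    Then x = 103 + 152·6 = 1015, valid modulo lcm(152, 9) = 1368: x ≡ 1015 (mod 1368).
  Combine with x ≡ 5 (mod 11); new modulus lcm = 15048.
    Write x = 1015 + 1368·t and substitute into x ≡ 5 (mod 11): 1368·t ≡ 5 − 1015 = -1010 (mod 11).
    Reduce coefficients mod 11: 4·t ≡ 2 (mod 11).
    The inverse of 4 mod 11 is 3 (since 4·3 = 12 = 1·11 + 1), so t ≡ 3·2 = 6 ≡ 6 (mod 11).
    Then x = 1015 + 1368·6 = 9223, valid modulo lcm(1368, 11) = 15048: x ≡ 9223 (mod 15048).
  Combine with x ≡ 4 (mod 7); new modulus lcm = 105336.
    Write x = 9223 + 15048·t and substitute into x ≡ 4 (mod 7): 15048·t ≡ 4 − 9223 = -9219 (mod 7).
    Reduce coefficients mod 7: 5·t ≡ 0 (mod 7).
    The inverse of 5 mod 7 is 3 (since 5·3 = 15 = 2·7 + 1), so t ≡ 3·0 = 0 ≡ 0 (mod 7).
    Then x = 9223 + 15048·0 = 9223, valid modulo lcm(15048, 7) = 105336: x ≡ 9223 (mod 105336).
Verify against each original: 9223 mod 8 = 7, 9223 mod 19 = 8, 9223 mod 9 = 7, 9223 mod 11 = 5, 9223 mod 7 = 4.

x ≡ 9223 (mod 105336).


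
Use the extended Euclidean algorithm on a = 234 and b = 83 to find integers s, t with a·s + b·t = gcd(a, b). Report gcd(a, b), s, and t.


Euclidean algorithm on (234, 83) — divide until remainder is 0:
  234 = 2 · 83 + 68
  83 = 1 · 68 + 15
  68 = 4 · 15 + 8
  15 = 1 · 8 + 7
  8 = 1 · 7 + 1
  7 = 7 · 1 + 0
gcd(234, 83) = 1.
Track Bezout coefficients alongside the remainders: start with r₀ = 234 = a·1 + b·0 (s = 1, t = 0) and r₁ = 83 = a·0 + b·1 (s = 0, t = 1); each new remainder r_{k+1} = r_{k-1} − q_k·r_k inherits s_{k+1} = s_{k-1} − q_k·s_k, t_{k+1} = t_{k-1} − q_k·t_k, so r_k = a·s_k + b·t_k at every step:
  q = 2: r = 68, s = 1 − 2·0 = 1, t = 0 − 2·1 = -2  (check: 234·1 + 83·(-2) = 68)
  q = 1: r = 15, s = 0 − 1·1 = -1, t = 1 − 1·(-2) = 3  (check: 234·(-1) + 83·3 = 15)
  q = 4: r = 8, s = 1 − 4·(-1) = 5, t = -2 − 4·3 = -14  (check: 234·5 + 83·(-14) = 8)
  q = 1: r = 7, s = -1 − 1·5 = -6, t = 3 − 1·(-14) = 17  (check: 234·(-6) + 83·17 = 7)
  q = 1: r = 1, s = 5 − 1·(-6) = 11, t = -14 − 1·17 = -31  (check: 234·11 + 83·(-31) = 1)
The row with r = 1 (the gcd) gives the Bezout coefficients s = 11, t = -31.
Result: 234 · (11) + 83 · (-31) = 1.

gcd(234, 83) = 1; s = 11, t = -31 (check: 234·11 + 83·(-31) = 1).


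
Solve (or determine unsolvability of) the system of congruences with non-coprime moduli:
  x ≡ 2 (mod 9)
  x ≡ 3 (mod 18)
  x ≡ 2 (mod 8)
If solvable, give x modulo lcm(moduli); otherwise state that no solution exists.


Moduli 9, 18, 8 are not pairwise coprime, so CRT works modulo lcm(m_i) when all pairwise compatibility conditions hold.
Pairwise compatibility: gcd(m_i, m_j) must divide a_i - a_j for every pair.
Merge one congruence at a time:
  Start: x ≡ 2 (mod 9).
  Combine with x ≡ 3 (mod 18): gcd(9, 18) = 9, and 3 - 2 = 1 is NOT divisible by 9.
    ⇒ system is inconsistent (no integer solution).

No solution (the system is inconsistent).


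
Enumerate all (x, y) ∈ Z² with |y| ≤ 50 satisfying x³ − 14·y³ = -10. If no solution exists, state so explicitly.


The equation is x³ - 14y³ = -10. For fixed y, x³ = 14·y³ − 10, so a solution requires the RHS to be a perfect cube.
Strategy: iterate y from -50 to 50, compute RHS = 14·y³ − 10, and check whether it is a (positive or negative) perfect cube.
Check small values of y:
  y = 0: RHS = -10 is not a perfect cube.
  y = 1: RHS = 4 is not a perfect cube.
  y = -1: RHS = -24 is not a perfect cube.
  y = 2: RHS = 102 is not a perfect cube.
  y = -2: RHS = -122 is not a perfect cube.
  y = 3: RHS = 368 is not a perfect cube.
  y = -3: RHS = -388 is not a perfect cube.
Continuing the search up to |y| = 50 finds no solutions either.
No (x, y) in the scanned range satisfies the equation.

No integer solutions with |y| ≤ 50.


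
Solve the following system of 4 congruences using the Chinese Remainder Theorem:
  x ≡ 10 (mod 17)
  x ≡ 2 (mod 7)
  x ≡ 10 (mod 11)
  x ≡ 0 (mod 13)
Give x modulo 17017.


Product of moduli M = 17 · 7 · 11 · 13 = 17017.
Merge one congruence at a time:
  Start: x ≡ 10 (mod 17).
  Combine with x ≡ 2 (mod 7); new modulus lcm = 119.
    Write x = 10 + 17·t and substitute into x ≡ 2 (mod 7): 17·t ≡ 2 − 10 = -8 (mod 7).
    Reduce coefficients mod 7: 3·t ≡ 6 (mod 7).
    The inverse of 3 mod 7 is 5 (since 3·5 = 15 = 2·7 + 1), so t ≡ 5·6 = 30 ≡ 2 (mod 7).
    Then x = 10 + 17·2 = 44, valid modulo lcm(17, 7) = 119: x ≡ 44 (mod 119).
  Combine with x ≡ 10 (mod 11); new modulus lcm = 1309.
    Write x = 44 + 119·t and substitute into x ≡ 10 (mod 11): 119·t ≡ 10 − 44 = -34 (mod 11).
    Reduce coefficients mod 11: 9·t ≡ 10 (mod 11).
    The inverse of 9 mod 11 is 5 (since 9·5 = 45 = 4·11 + 1), so t ≡ 5·10 = 50 ≡ 6 (mod 11).
    Then x = 44 + 119·6 = 758, valid modulo lcm(119, 11) = 1309: x ≡ 758 (mod 1309).
  Combine with x ≡ 0 (mod 13); new modulus lcm = 17017.
    Write x = 758 + 1309·t and substitute into x ≡ 0 (mod 13): 1309·t ≡ 0 − 758 = -758 (mod 13).
    Reduce coefficients mod 13: 9·t ≡ 9 (mod 13).
    The inverse of 9 mod 13 is 3 (since 9·3 = 27 = 2·13 + 1), so t ≡ 3·9 = 27 ≡ 1 (mod 13).
    Then x = 758 + 1309·1 = 2067, valid modulo lcm(1309, 13) = 17017: x ≡ 2067 (mod 17017).
Verify against each original: 2067 mod 17 = 10, 2067 mod 7 = 2, 2067 mod 11 = 10, 2067 mod 13 = 0.

x ≡ 2067 (mod 17017).


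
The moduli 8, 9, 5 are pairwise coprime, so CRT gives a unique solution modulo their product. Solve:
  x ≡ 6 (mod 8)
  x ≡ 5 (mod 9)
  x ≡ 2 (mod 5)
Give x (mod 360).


Moduli 8, 9, 5 are pairwise coprime; by CRT there is a unique solution modulo M = 8 · 9 · 5 = 360.
Solve pairwise, accumulating the modulus:
  Start with x ≡ 6 (mod 8).
  Combine with x ≡ 5 (mod 9): since gcd(8, 9) = 1, we get a unique residue mod 72.
    Write x = 6 + 8·t and substitute into x ≡ 5 (mod 9): 8·t ≡ 5 − 6 = -1 (mod 9).
    Reduce coefficients mod 9: 8·t ≡ 8 (mod 9).
    The inverse of 8 mod 9 is 8 (since 8·8 = 64 = 7·9 + 1), so t ≡ 8·8 = 64 ≡ 1 (mod 9).
    Then x = 6 + 8·1 = 14, valid modulo lcm(8, 9) = 72: x ≡ 14 (mod 72).
  Combine with x ≡ 2 (mod 5): since gcd(72, 5) = 1, we get a unique residue mod 360.
    Write x = 14 + 72·t and substitute into x ≡ 2 (mod 5): 72·t ≡ 2 − 14 = -12 (mod 5).
    Reduce coefficients mod 5: 2·t ≡ 3 (mod 5).
    The inverse of 2 mod 5 is 3 (since 2·3 = 6 = 1·5 + 1), so t ≡ 3·3 = 9 ≡ 4 (mod 5).
    Then x = 14 + 72·4 = 302, valid modulo lcm(72, 5) = 360: x ≡ 302 (mod 360).
Verify: 302 mod 8 = 6 ✓, 302 mod 9 = 5 ✓, 302 mod 5 = 2 ✓.

x ≡ 302 (mod 360).
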